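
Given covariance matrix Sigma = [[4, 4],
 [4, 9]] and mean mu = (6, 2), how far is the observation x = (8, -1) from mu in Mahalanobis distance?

Step 1 — centre the observation: (x - mu) = (2, -3).

Step 2 — invert Sigma. det(Sigma) = 4·9 - (4)² = 20.
  Sigma^{-1} = (1/det) · [[d, -b], [-b, a]] = [[0.45, -0.2],
 [-0.2, 0.2]].

Step 3 — form the quadratic (x - mu)^T · Sigma^{-1} · (x - mu):
  Sigma^{-1} · (x - mu) = (1.5, -1).
  (x - mu)^T · [Sigma^{-1} · (x - mu)] = (2)·(1.5) + (-3)·(-1) = 6.

Step 4 — take square root: d = √(6) ≈ 2.4495.

d(x, mu) = √(6) ≈ 2.4495


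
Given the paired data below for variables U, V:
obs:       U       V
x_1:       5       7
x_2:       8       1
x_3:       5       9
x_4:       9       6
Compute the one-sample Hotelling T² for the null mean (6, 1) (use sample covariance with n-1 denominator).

Step 1 — sample mean vector:
  mean(U) = (5 + 8 + 5 + 9) / 4 = 27/4 = 6.75
  mean(V) = (7 + 1 + 9 + 6) / 4 = 23/4 = 5.75
  x̄ = (6.75, 5.75),  deviation x̄ - mu_0 = (6.75, 5.75) - (6, 1) = (0.75, 4.75).

Step 2 — sample covariance matrix, S[i,j] = (1/(n-1)) · Σ_k (x_{k,i} - mean_i) · (x_{k,j} - mean_j), divisor n-1 = 3:
  S[U,U] = ((-1.75)·(-1.75) + (1.25)·(1.25) + (-1.75)·(-1.75) + (2.25)·(2.25)) / 3 = 12.75/3 = 4.25
  S[U,V] = ((-1.75)·(1.25) + (1.25)·(-4.75) + (-1.75)·(3.25) + (2.25)·(0.25)) / 3 = -13.25/3 = -4.4167
  S[V,V] = ((1.25)·(1.25) + (-4.75)·(-4.75) + (3.25)·(3.25) + (0.25)·(0.25)) / 3 = 34.75/3 = 11.5833
  S = [[4.25, -4.4167],
 [-4.4167, 11.5833]].

Step 3 — invert S. det(S) = 4.25·11.5833 - (-4.4167)² = 29.7222.
  S^{-1} = (1/det) · [[d, -b], [-b, a]] = [[0.3897, 0.1486],
 [0.1486, 0.143]].

Step 4 — quadratic form (x̄ - mu_0)^T · S^{-1} · (x̄ - mu_0):
  S^{-1} · (x̄ - mu_0) = (0.9981, 0.7907),
  (x̄ - mu_0)^T · [...] = (0.75)·(0.9981) + (4.75)·(0.7907) = 4.5042.

Step 5 — scale by n: T² = 4 · 4.5042 = 18.0168.

T² ≈ 18.0168


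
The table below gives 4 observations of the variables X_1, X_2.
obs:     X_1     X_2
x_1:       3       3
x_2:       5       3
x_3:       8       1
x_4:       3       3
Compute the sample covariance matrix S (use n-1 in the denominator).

Step 1 — column means:
  mean(X_1) = (3 + 5 + 8 + 3) / 4 = 19/4 = 4.75
  mean(X_2) = (3 + 3 + 1 + 3) / 4 = 10/4 = 2.5

Step 2 — sample covariance S[i,j] = (1/(n-1)) · Σ_k (x_{k,i} - mean_i) · (x_{k,j} - mean_j), with n-1 = 3.
  S[X_1,X_1] = ((-1.75)·(-1.75) + (0.25)·(0.25) + (3.25)·(3.25) + (-1.75)·(-1.75)) / 3 = 16.75/3 = 5.5833
  S[X_1,X_2] = ((-1.75)·(0.5) + (0.25)·(0.5) + (3.25)·(-1.5) + (-1.75)·(0.5)) / 3 = -6.5/3 = -2.1667
  S[X_2,X_2] = ((0.5)·(0.5) + (0.5)·(0.5) + (-1.5)·(-1.5) + (0.5)·(0.5)) / 3 = 3/3 = 1

S is symmetric (S[j,i] = S[i,j]). Assembling:

S = [[5.5833, -2.1667],
 [-2.1667, 1]]


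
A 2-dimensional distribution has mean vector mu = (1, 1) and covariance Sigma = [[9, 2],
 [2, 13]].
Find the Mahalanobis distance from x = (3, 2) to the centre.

Step 1 — centre the observation: (x - mu) = (2, 1).

Step 2 — invert Sigma. det(Sigma) = 9·13 - (2)² = 113.
  Sigma^{-1} = (1/det) · [[d, -b], [-b, a]] = [[0.115, -0.0177],
 [-0.0177, 0.0796]].

Step 3 — form the quadratic (x - mu)^T · Sigma^{-1} · (x - mu):
  Sigma^{-1} · (x - mu) = (0.2124, 0.0442).
  (x - mu)^T · [Sigma^{-1} · (x - mu)] = (2)·(0.2124) + (1)·(0.0442) = 0.469.

Step 4 — take square root: d = √(0.469) ≈ 0.6849.

d(x, mu) = √(0.469) ≈ 0.6849


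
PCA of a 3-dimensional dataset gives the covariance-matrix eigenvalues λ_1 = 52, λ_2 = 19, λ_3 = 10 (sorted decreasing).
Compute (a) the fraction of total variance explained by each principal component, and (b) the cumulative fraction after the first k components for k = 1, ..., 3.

Step 1 — total variance = trace(Sigma) = Σ λ_i = 52 + 19 + 10 = 81.

Step 2 — fraction explained by component i = λ_i / Σ λ:
  PC1: 52/81 = 0.642
  PC2: 19/81 = 0.2346
  PC3: 10/81 = 0.1235

Step 3 — cumulative fraction after k components = (λ_1 + ... + λ_k) / Σ λ:
  k = 1: 52/81 = 0.642
  k = 2: (52 + 19)/81 = 71/81 = 0.8765
  k = 3: (52 + 19 + 10)/81 = 81/81 = 1

Summary (fraction, with percent):

explained: PC1 0.642 (64.2%), PC2 0.2346 (23.46%), PC3 0.1235 (12.35%);  cumulative: 0.642, 0.8765, 1


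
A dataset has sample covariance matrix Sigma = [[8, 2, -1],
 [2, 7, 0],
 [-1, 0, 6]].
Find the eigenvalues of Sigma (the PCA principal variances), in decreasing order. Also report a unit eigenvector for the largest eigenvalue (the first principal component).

Step 1 — characteristic polynomial p(λ) = det(λI - Sigma) = λ³ - tr·λ² + c_1·λ - det, where tr = trace, c_1 = sum of the principal 2×2 minors, det = det(Sigma):
  tr = 8 + 7 + 6 = 21,
  c_1 = (8·7 - (2)²) + (8·6 - (-1)²) + (7·6 - (0)²) = 52 + 47 + 42 = 141,
  det = 8·(7·6 - (0)²) - (2)·((2)·6 - (0)·(-1)) + (-1)·((2)·(0) - 7·(-1)) = 8·(42) - (2)·(12) + (-1)·(7) = 305.
  So p(λ) = λ³ - 21λ² + 141λ - 305.
Step 2 — look for an integer root (rational root theorem: any rational root is an integer divisor of 305). Testing λ = 5:
  p(5) = 125 - 525 + 705 - 305 = 0  ✓
  Dividing out (λ - 5): p(λ) = (λ - 5)(λ² - 16λ + 61).
Step 3 — remaining eigenvalues from the quadratic λ² - 16λ + 61 = 0:
  Δ = 16² - 4·61 = 256 - 244 = 12,  λ = (16 ± √12)/2 = (16 ± 3.4641)/2 ≈ 9.7321 or 6.2679.
  Sorted: λ_1 = 9.7321,  λ_2 = 6.2679,  λ_3 = 5  (check: sum = 21 = tr ✓).

Step 4 — unit eigenvector for λ_1 ≈ 9.7321: v spans the null space of (Sigma - λ_1 I), whose rows are
  r_1 = (-1.7321, 2, -1),  r_2 = (2, -2.7321, 0),  r_3 = (-1, 0, -3.7321).
  v is orthogonal to every row, so take v ∝ r_1 × r_2 = ((2)·(0) - (-1)·(-2.7321), (-1)·(2) - (-1.7321)·(0), (-1.7321)·(-2.7321) - (2)·(2)) ≈ (-2.7321, -2, 0.7321).
  Rescale (multiply by -1 so the first nonzero entry is positive): u = (2.7321, 2, -0.7321).
  ||u|| = √((2.7321)² + (2)² + (-0.7321)²) = √(12) ≈ 3.4641,  v_1 = u/||u|| ≈ (0.7887, 0.5774, -0.2113) (||v_1|| = 1).

λ_1 = 9.7321,  λ_2 = 6.2679,  λ_3 = 5;  v_1 ≈ (0.7887, 0.5774, -0.2113)


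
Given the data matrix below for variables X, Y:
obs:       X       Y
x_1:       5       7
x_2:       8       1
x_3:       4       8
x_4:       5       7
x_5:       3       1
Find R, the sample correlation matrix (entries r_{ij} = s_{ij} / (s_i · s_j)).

Step 1 — column means:
  mean(X) = (5 + 8 + 4 + 5 + 3) / 5 = 25/5 = 5
  mean(Y) = (7 + 1 + 8 + 7 + 1) / 5 = 24/5 = 4.8

Step 2 — sample variances and covariances s[i,j] = (1/(n-1)) · Σ_k (x_{k,i} - mean_i) · (x_{k,j} - mean_j), with n-1 = 4:
  s[X,X] = ((0)·(0) + (3)·(3) + (-1)·(-1) + (0)·(0) + (-2)·(-2)) / 4 = 14/4 = 3.5
  s[X,Y] = ((0)·(2.2) + (3)·(-3.8) + (-1)·(3.2) + (0)·(2.2) + (-2)·(-3.8)) / 4 = -7/4 = -1.75
  s[Y,Y] = ((2.2)·(2.2) + (-3.8)·(-3.8) + (3.2)·(3.2) + (2.2)·(2.2) + (-3.8)·(-3.8)) / 4 = 48.8/4 = 12.2
  Sample standard deviations s_i = √(s[i,i]):
  s(X) = √(3.5) = 1.8708
  s(Y) = √(12.2) = 3.4928

Step 3 — r_{ij} = s_{ij} / (s_i · s_j):
  r[X,X] = 1 (diagonal).
  r[X,Y] = -1.75 / (1.8708 · 3.4928) = -1.75 / 6.5345 = -0.2678
  r[Y,Y] = 1 (diagonal).

R is symmetric with unit diagonal. Assembling:

R = [[1, -0.2678],
 [-0.2678, 1]]


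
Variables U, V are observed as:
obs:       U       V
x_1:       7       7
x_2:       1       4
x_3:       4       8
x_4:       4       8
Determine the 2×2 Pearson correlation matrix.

Step 1 — column means:
  mean(U) = (7 + 1 + 4 + 4) / 4 = 16/4 = 4
  mean(V) = (7 + 4 + 8 + 8) / 4 = 27/4 = 6.75

Step 2 — sample variances and covariances s[i,j] = (1/(n-1)) · Σ_k (x_{k,i} - mean_i) · (x_{k,j} - mean_j), with n-1 = 3:
  s[U,U] = ((3)·(3) + (-3)·(-3) + (0)·(0) + (0)·(0)) / 3 = 18/3 = 6
  s[U,V] = ((3)·(0.25) + (-3)·(-2.75) + (0)·(1.25) + (0)·(1.25)) / 3 = 9/3 = 3
  s[V,V] = ((0.25)·(0.25) + (-2.75)·(-2.75) + (1.25)·(1.25) + (1.25)·(1.25)) / 3 = 10.75/3 = 3.5833
  Sample standard deviations s_i = √(s[i,i]):
  s(U) = √(6) = 2.4495
  s(V) = √(3.5833) = 1.893

Step 3 — r_{ij} = s_{ij} / (s_i · s_j):
  r[U,U] = 1 (diagonal).
  r[U,V] = 3 / (2.4495 · 1.893) = 3 / 4.6368 = 0.647
  r[V,V] = 1 (diagonal).

R is symmetric with unit diagonal. Assembling:

R = [[1, 0.647],
 [0.647, 1]]


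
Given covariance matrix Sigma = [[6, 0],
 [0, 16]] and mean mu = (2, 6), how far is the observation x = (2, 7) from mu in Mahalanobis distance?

Step 1 — centre the observation: (x - mu) = (0, 1).

Step 2 — invert Sigma. det(Sigma) = 6·16 - (0)² = 96.
  Sigma^{-1} = (1/det) · [[d, -b], [-b, a]] = [[0.1667, 0],
 [0, 0.0625]].

Step 3 — form the quadratic (x - mu)^T · Sigma^{-1} · (x - mu):
  Sigma^{-1} · (x - mu) = (0, 0.0625).
  (x - mu)^T · [Sigma^{-1} · (x - mu)] = (0)·(0) + (1)·(0.0625) = 0.0625.

Step 4 — take square root: d = √(0.0625) ≈ 0.25.

d(x, mu) = √(0.0625) ≈ 0.25


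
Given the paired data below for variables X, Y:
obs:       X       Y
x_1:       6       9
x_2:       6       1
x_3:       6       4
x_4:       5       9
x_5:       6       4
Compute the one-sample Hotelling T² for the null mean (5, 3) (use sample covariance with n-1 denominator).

Step 1 — sample mean vector:
  mean(X) = (6 + 6 + 6 + 5 + 6) / 5 = 29/5 = 5.8
  mean(Y) = (9 + 1 + 4 + 9 + 4) / 5 = 27/5 = 5.4
  x̄ = (5.8, 5.4),  deviation x̄ - mu_0 = (5.8, 5.4) - (5, 3) = (0.8, 2.4).

Step 2 — sample covariance matrix, S[i,j] = (1/(n-1)) · Σ_k (x_{k,i} - mean_i) · (x_{k,j} - mean_j), divisor n-1 = 4:
  S[X,X] = ((0.2)·(0.2) + (0.2)·(0.2) + (0.2)·(0.2) + (-0.8)·(-0.8) + (0.2)·(0.2)) / 4 = 0.8/4 = 0.2
  S[X,Y] = ((0.2)·(3.6) + (0.2)·(-4.4) + (0.2)·(-1.4) + (-0.8)·(3.6) + (0.2)·(-1.4)) / 4 = -3.6/4 = -0.9
  S[Y,Y] = ((3.6)·(3.6) + (-4.4)·(-4.4) + (-1.4)·(-1.4) + (3.6)·(3.6) + (-1.4)·(-1.4)) / 4 = 49.2/4 = 12.3
  S = [[0.2, -0.9],
 [-0.9, 12.3]].

Step 3 — invert S. det(S) = 0.2·12.3 - (-0.9)² = 1.65.
  S^{-1} = (1/det) · [[d, -b], [-b, a]] = [[7.4545, 0.5455],
 [0.5455, 0.1212]].

Step 4 — quadratic form (x̄ - mu_0)^T · S^{-1} · (x̄ - mu_0):
  S^{-1} · (x̄ - mu_0) = (7.2727, 0.7273),
  (x̄ - mu_0)^T · [...] = (0.8)·(7.2727) + (2.4)·(0.7273) = 7.5636.

Step 5 — scale by n: T² = 5 · 7.5636 = 37.8182.

T² ≈ 37.8182


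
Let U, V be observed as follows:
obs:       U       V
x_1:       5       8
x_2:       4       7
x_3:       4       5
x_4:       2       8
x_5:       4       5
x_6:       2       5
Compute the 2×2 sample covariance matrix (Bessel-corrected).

Step 1 — column means:
  mean(U) = (5 + 4 + 4 + 2 + 4 + 2) / 6 = 21/6 = 3.5
  mean(V) = (8 + 7 + 5 + 8 + 5 + 5) / 6 = 38/6 = 6.3333

Step 2 — sample covariance S[i,j] = (1/(n-1)) · Σ_k (x_{k,i} - mean_i) · (x_{k,j} - mean_j), with n-1 = 5.
  S[U,U] = ((1.5)·(1.5) + (0.5)·(0.5) + (0.5)·(0.5) + (-1.5)·(-1.5) + (0.5)·(0.5) + (-1.5)·(-1.5)) / 5 = 7.5/5 = 1.5
  S[U,V] = ((1.5)·(1.6667) + (0.5)·(0.6667) + (0.5)·(-1.3333) + (-1.5)·(1.6667) + (0.5)·(-1.3333) + (-1.5)·(-1.3333)) / 5 = 1/5 = 0.2
  S[V,V] = ((1.6667)·(1.6667) + (0.6667)·(0.6667) + (-1.3333)·(-1.3333) + (1.6667)·(1.6667) + (-1.3333)·(-1.3333) + (-1.3333)·(-1.3333)) / 5 = 11.3333/5 = 2.2667

S is symmetric (S[j,i] = S[i,j]). Assembling:

S = [[1.5, 0.2],
 [0.2, 2.2667]]


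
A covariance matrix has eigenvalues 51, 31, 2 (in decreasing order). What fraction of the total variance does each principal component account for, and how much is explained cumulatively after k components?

Step 1 — total variance = trace(Sigma) = Σ λ_i = 51 + 31 + 2 = 84.

Step 2 — fraction explained by component i = λ_i / Σ λ:
  PC1: 51/84 = 0.6071
  PC2: 31/84 = 0.369
  PC3: 2/84 = 0.0238

Step 3 — cumulative fraction after k components = (λ_1 + ... + λ_k) / Σ λ:
  k = 1: 51/84 = 0.6071
  k = 2: (51 + 31)/84 = 82/84 = 0.9762
  k = 3: (51 + 31 + 2)/84 = 84/84 = 1

Summary (fraction, with percent):

explained: PC1 0.6071 (60.71%), PC2 0.369 (36.9%), PC3 0.0238 (2.38%);  cumulative: 0.6071, 0.9762, 1


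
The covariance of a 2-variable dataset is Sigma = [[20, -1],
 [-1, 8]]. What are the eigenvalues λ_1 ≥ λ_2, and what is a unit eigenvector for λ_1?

Step 1 — characteristic polynomial of 2×2 Sigma:
  det(Sigma - λI) = λ² - trace · λ + det = 0.
  trace = 20 + 8 = 28, det = 20·8 - (-1)² = 159.
Step 2 — discriminant:
  Δ = trace² - 4·det = 784 - 636 = 148.
Step 3 — eigenvalues:
  λ = (trace ± √Δ)/2 = (28 ± 12.1655)/2,
  λ_1 = 20.0828,  λ_2 = 7.9172.

Step 4 — unit eigenvector for λ_1: solve (Sigma - λ_1 I)v = 0. First row:
  (20 - 20.0828)·v_x + (-1)·v_y = 0, i.e. (-0.0828)·v_x + (-1)·v_y = 0,
  so v ∝ (b, λ_1 - a) = (-1, 0.0828); multiply by -1 so the first entry is positive: u = (1, -0.0828).
  ||u|| = √((1)² + (-0.0828)²) = √(1.0068) ≈ 1.0034,
  v_1 = u/||u|| ≈ (0.9966, -0.0825) (||v_1|| = 1).

λ_1 = 20.0828,  λ_2 = 7.9172;  v_1 ≈ (0.9966, -0.0825)


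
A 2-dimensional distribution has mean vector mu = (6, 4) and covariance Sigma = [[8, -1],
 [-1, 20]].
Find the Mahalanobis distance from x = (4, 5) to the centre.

Step 1 — centre the observation: (x - mu) = (-2, 1).

Step 2 — invert Sigma. det(Sigma) = 8·20 - (-1)² = 159.
  Sigma^{-1} = (1/det) · [[d, -b], [-b, a]] = [[0.1258, 0.0063],
 [0.0063, 0.0503]].

Step 3 — form the quadratic (x - mu)^T · Sigma^{-1} · (x - mu):
  Sigma^{-1} · (x - mu) = (-0.2453, 0.0377).
  (x - mu)^T · [Sigma^{-1} · (x - mu)] = (-2)·(-0.2453) + (1)·(0.0377) = 0.5283.

Step 4 — take square root: d = √(0.5283) ≈ 0.7268.

d(x, mu) = √(0.5283) ≈ 0.7268


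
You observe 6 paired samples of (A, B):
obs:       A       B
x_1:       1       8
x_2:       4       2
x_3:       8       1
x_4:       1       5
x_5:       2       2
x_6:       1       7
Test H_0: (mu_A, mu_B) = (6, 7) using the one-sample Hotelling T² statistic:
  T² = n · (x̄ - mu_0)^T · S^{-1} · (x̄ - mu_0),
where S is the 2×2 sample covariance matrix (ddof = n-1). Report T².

Step 1 — sample mean vector:
  mean(A) = (1 + 4 + 8 + 1 + 2 + 1) / 6 = 17/6 = 2.8333
  mean(B) = (8 + 2 + 1 + 5 + 2 + 7) / 6 = 25/6 = 4.1667
  x̄ = (2.8333, 4.1667),  deviation x̄ - mu_0 = (2.8333, 4.1667) - (6, 7) = (-3.1667, -2.8333).

Step 2 — sample covariance matrix, S[i,j] = (1/(n-1)) · Σ_k (x_{k,i} - mean_i) · (x_{k,j} - mean_j), divisor n-1 = 5:
  S[A,A] = ((-1.8333)·(-1.8333) + (1.1667)·(1.1667) + (5.1667)·(5.1667) + (-1.8333)·(-1.8333) + (-0.8333)·(-0.8333) + (-1.8333)·(-1.8333)) / 5 = 38.8333/5 = 7.7667
  S[A,B] = ((-1.8333)·(3.8333) + (1.1667)·(-2.1667) + (5.1667)·(-3.1667) + (-1.8333)·(0.8333) + (-0.8333)·(-2.1667) + (-1.8333)·(2.8333)) / 5 = -30.8333/5 = -6.1667
  S[B,B] = ((3.8333)·(3.8333) + (-2.1667)·(-2.1667) + (-3.1667)·(-3.1667) + (0.8333)·(0.8333) + (-2.1667)·(-2.1667) + (2.8333)·(2.8333)) / 5 = 42.8333/5 = 8.5667
  S = [[7.7667, -6.1667],
 [-6.1667, 8.5667]].

Step 3 — invert S. det(S) = 7.7667·8.5667 - (-6.1667)² = 28.5067.
  S^{-1} = (1/det) · [[d, -b], [-b, a]] = [[0.3005, 0.2163],
 [0.2163, 0.2725]].

Step 4 — quadratic form (x̄ - mu_0)^T · S^{-1} · (x̄ - mu_0):
  S^{-1} · (x̄ - mu_0) = (-1.5645, -1.457),
  (x̄ - mu_0)^T · [...] = (-3.1667)·(-1.5645) + (-2.8333)·(-1.457) = 9.0825.

Step 5 — scale by n: T² = 6 · 9.0825 = 54.4949.

T² ≈ 54.4949


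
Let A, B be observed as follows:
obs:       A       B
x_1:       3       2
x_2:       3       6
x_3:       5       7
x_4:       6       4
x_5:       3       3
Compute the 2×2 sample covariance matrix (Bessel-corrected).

Step 1 — column means:
  mean(A) = (3 + 3 + 5 + 6 + 3) / 5 = 20/5 = 4
  mean(B) = (2 + 6 + 7 + 4 + 3) / 5 = 22/5 = 4.4

Step 2 — sample covariance S[i,j] = (1/(n-1)) · Σ_k (x_{k,i} - mean_i) · (x_{k,j} - mean_j), with n-1 = 4.
  S[A,A] = ((-1)·(-1) + (-1)·(-1) + (1)·(1) + (2)·(2) + (-1)·(-1)) / 4 = 8/4 = 2
  S[A,B] = ((-1)·(-2.4) + (-1)·(1.6) + (1)·(2.6) + (2)·(-0.4) + (-1)·(-1.4)) / 4 = 4/4 = 1
  S[B,B] = ((-2.4)·(-2.4) + (1.6)·(1.6) + (2.6)·(2.6) + (-0.4)·(-0.4) + (-1.4)·(-1.4)) / 4 = 17.2/4 = 4.3

S is symmetric (S[j,i] = S[i,j]). Assembling:

S = [[2, 1],
 [1, 4.3]]


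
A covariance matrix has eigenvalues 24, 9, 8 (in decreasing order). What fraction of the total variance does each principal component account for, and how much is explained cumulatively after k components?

Step 1 — total variance = trace(Sigma) = Σ λ_i = 24 + 9 + 8 = 41.

Step 2 — fraction explained by component i = λ_i / Σ λ:
  PC1: 24/41 = 0.5854
  PC2: 9/41 = 0.2195
  PC3: 8/41 = 0.1951

Step 3 — cumulative fraction after k components = (λ_1 + ... + λ_k) / Σ λ:
  k = 1: 24/41 = 0.5854
  k = 2: (24 + 9)/41 = 33/41 = 0.8049
  k = 3: (24 + 9 + 8)/41 = 41/41 = 1

Summary (fraction, with percent):

explained: PC1 0.5854 (58.54%), PC2 0.2195 (21.95%), PC3 0.1951 (19.51%);  cumulative: 0.5854, 0.8049, 1


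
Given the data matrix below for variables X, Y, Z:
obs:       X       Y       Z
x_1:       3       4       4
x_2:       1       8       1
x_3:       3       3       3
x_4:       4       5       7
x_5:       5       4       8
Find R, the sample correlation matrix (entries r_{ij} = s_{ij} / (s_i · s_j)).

Step 1 — column means:
  mean(X) = (3 + 1 + 3 + 4 + 5) / 5 = 16/5 = 3.2
  mean(Y) = (4 + 8 + 3 + 5 + 4) / 5 = 24/5 = 4.8
  mean(Z) = (4 + 1 + 3 + 7 + 8) / 5 = 23/5 = 4.6

Step 2 — sample variances and covariances s[i,j] = (1/(n-1)) · Σ_k (x_{k,i} - mean_i) · (x_{k,j} - mean_j), with n-1 = 4:
  s[X,X] = ((-0.2)·(-0.2) + (-2.2)·(-2.2) + (-0.2)·(-0.2) + (0.8)·(0.8) + (1.8)·(1.8)) / 4 = 8.8/4 = 2.2
  s[X,Y] = ((-0.2)·(-0.8) + (-2.2)·(3.2) + (-0.2)·(-1.8) + (0.8)·(0.2) + (1.8)·(-0.8)) / 4 = -7.8/4 = -1.95
  s[X,Z] = ((-0.2)·(-0.6) + (-2.2)·(-3.6) + (-0.2)·(-1.6) + (0.8)·(2.4) + (1.8)·(3.4)) / 4 = 16.4/4 = 4.1
  s[Y,Y] = ((-0.8)·(-0.8) + (3.2)·(3.2) + (-1.8)·(-1.8) + (0.2)·(0.2) + (-0.8)·(-0.8)) / 4 = 14.8/4 = 3.7
  s[Y,Z] = ((-0.8)·(-0.6) + (3.2)·(-3.6) + (-1.8)·(-1.6) + (0.2)·(2.4) + (-0.8)·(3.4)) / 4 = -10.4/4 = -2.6
  s[Z,Z] = ((-0.6)·(-0.6) + (-3.6)·(-3.6) + (-1.6)·(-1.6) + (2.4)·(2.4) + (3.4)·(3.4)) / 4 = 33.2/4 = 8.3
  Sample standard deviations s_i = √(s[i,i]):
  s(X) = √(2.2) = 1.4832
  s(Y) = √(3.7) = 1.9235
  s(Z) = √(8.3) = 2.881

Step 3 — r_{ij} = s_{ij} / (s_i · s_j):
  r[X,X] = 1 (diagonal).
  r[X,Y] = -1.95 / (1.4832 · 1.9235) = -1.95 / 2.8531 = -0.6835
  r[X,Z] = 4.1 / (1.4832 · 2.881) = 4.1 / 4.2732 = 0.9595
  r[Y,Y] = 1 (diagonal).
  r[Y,Z] = -2.6 / (1.9235 · 2.881) = -2.6 / 5.5417 = -0.4692
  r[Z,Z] = 1 (diagonal).

R is symmetric with unit diagonal. Assembling:

R = [[1, -0.6835, 0.9595],
 [-0.6835, 1, -0.4692],
 [0.9595, -0.4692, 1]]


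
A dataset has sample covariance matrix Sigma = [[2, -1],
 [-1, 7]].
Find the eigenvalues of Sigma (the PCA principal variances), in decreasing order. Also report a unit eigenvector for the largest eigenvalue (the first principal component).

Step 1 — characteristic polynomial of 2×2 Sigma:
  det(Sigma - λI) = λ² - trace · λ + det = 0.
  trace = 2 + 7 = 9, det = 2·7 - (-1)² = 13.
Step 2 — discriminant:
  Δ = trace² - 4·det = 81 - 52 = 29.
Step 3 — eigenvalues:
  λ = (trace ± √Δ)/2 = (9 ± 5.3852)/2,
  λ_1 = 7.1926,  λ_2 = 1.8074.

Step 4 — unit eigenvector for λ_1: solve (Sigma - λ_1 I)v = 0. First row:
  (2 - 7.1926)·v_x + (-1)·v_y = 0, i.e. (-5.1926)·v_x + (-1)·v_y = 0,
  so v ∝ (b, λ_1 - a) = (-1, 5.1926); multiply by -1 so the first entry is positive: u = (1, -5.1926).
  ||u|| = √((1)² + (-5.1926)²) = √(27.9629) ≈ 5.288,
  v_1 = u/||u|| ≈ (0.1891, -0.982) (||v_1|| = 1).

λ_1 = 7.1926,  λ_2 = 1.8074;  v_1 ≈ (0.1891, -0.982)


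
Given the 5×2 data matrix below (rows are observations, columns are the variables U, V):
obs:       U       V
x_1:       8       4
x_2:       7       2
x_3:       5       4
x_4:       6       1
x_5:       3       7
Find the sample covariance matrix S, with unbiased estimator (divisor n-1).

Step 1 — column means:
  mean(U) = (8 + 7 + 5 + 6 + 3) / 5 = 29/5 = 5.8
  mean(V) = (4 + 2 + 4 + 1 + 7) / 5 = 18/5 = 3.6

Step 2 — sample covariance S[i,j] = (1/(n-1)) · Σ_k (x_{k,i} - mean_i) · (x_{k,j} - mean_j), with n-1 = 4.
  S[U,U] = ((2.2)·(2.2) + (1.2)·(1.2) + (-0.8)·(-0.8) + (0.2)·(0.2) + (-2.8)·(-2.8)) / 4 = 14.8/4 = 3.7
  S[U,V] = ((2.2)·(0.4) + (1.2)·(-1.6) + (-0.8)·(0.4) + (0.2)·(-2.6) + (-2.8)·(3.4)) / 4 = -11.4/4 = -2.85
  S[V,V] = ((0.4)·(0.4) + (-1.6)·(-1.6) + (0.4)·(0.4) + (-2.6)·(-2.6) + (3.4)·(3.4)) / 4 = 21.2/4 = 5.3

S is symmetric (S[j,i] = S[i,j]). Assembling:

S = [[3.7, -2.85],
 [-2.85, 5.3]]


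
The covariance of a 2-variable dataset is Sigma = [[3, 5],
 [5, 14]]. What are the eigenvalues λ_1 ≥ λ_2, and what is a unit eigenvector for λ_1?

Step 1 — characteristic polynomial of 2×2 Sigma:
  det(Sigma - λI) = λ² - trace · λ + det = 0.
  trace = 3 + 14 = 17, det = 3·14 - (5)² = 17.
Step 2 — discriminant:
  Δ = trace² - 4·det = 289 - 68 = 221.
Step 3 — eigenvalues:
  λ = (trace ± √Δ)/2 = (17 ± 14.8661)/2,
  λ_1 = 15.933,  λ_2 = 1.067.

Step 4 — unit eigenvector for λ_1: solve (Sigma - λ_1 I)v = 0. First row:
  (3 - 15.933)·v_x + (5)·v_y = 0, i.e. (-12.933)·v_x + (5)·v_y = 0,
  so v ∝ (b, λ_1 - a) = (5, 12.933) = u.
  ||u|| = √((5)² + (12.933)²) = √(192.2634) ≈ 13.8659,
  v_1 = u/||u|| ≈ (0.3606, 0.9327) (||v_1|| = 1).

λ_1 = 15.933,  λ_2 = 1.067;  v_1 ≈ (0.3606, 0.9327)


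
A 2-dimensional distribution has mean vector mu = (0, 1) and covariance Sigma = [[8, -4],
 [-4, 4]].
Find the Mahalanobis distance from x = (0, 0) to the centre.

Step 1 — centre the observation: (x - mu) = (0, -1).

Step 2 — invert Sigma. det(Sigma) = 8·4 - (-4)² = 16.
  Sigma^{-1} = (1/det) · [[d, -b], [-b, a]] = [[0.25, 0.25],
 [0.25, 0.5]].

Step 3 — form the quadratic (x - mu)^T · Sigma^{-1} · (x - mu):
  Sigma^{-1} · (x - mu) = (-0.25, -0.5).
  (x - mu)^T · [Sigma^{-1} · (x - mu)] = (0)·(-0.25) + (-1)·(-0.5) = 0.5.

Step 4 — take square root: d = √(0.5) ≈ 0.7071.

d(x, mu) = √(0.5) ≈ 0.7071


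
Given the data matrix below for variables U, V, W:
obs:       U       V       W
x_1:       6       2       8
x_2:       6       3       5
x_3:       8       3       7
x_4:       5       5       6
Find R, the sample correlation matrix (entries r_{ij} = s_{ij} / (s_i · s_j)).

Step 1 — column means:
  mean(U) = (6 + 6 + 8 + 5) / 4 = 25/4 = 6.25
  mean(V) = (2 + 3 + 3 + 5) / 4 = 13/4 = 3.25
  mean(W) = (8 + 5 + 7 + 6) / 4 = 26/4 = 6.5

Step 2 — sample variances and covariances s[i,j] = (1/(n-1)) · Σ_k (x_{k,i} - mean_i) · (x_{k,j} - mean_j), with n-1 = 3:
  s[U,U] = ((-0.25)·(-0.25) + (-0.25)·(-0.25) + (1.75)·(1.75) + (-1.25)·(-1.25)) / 3 = 4.75/3 = 1.5833
  s[U,V] = ((-0.25)·(-1.25) + (-0.25)·(-0.25) + (1.75)·(-0.25) + (-1.25)·(1.75)) / 3 = -2.25/3 = -0.75
  s[U,W] = ((-0.25)·(1.5) + (-0.25)·(-1.5) + (1.75)·(0.5) + (-1.25)·(-0.5)) / 3 = 1.5/3 = 0.5
  s[V,V] = ((-1.25)·(-1.25) + (-0.25)·(-0.25) + (-0.25)·(-0.25) + (1.75)·(1.75)) / 3 = 4.75/3 = 1.5833
  s[V,W] = ((-1.25)·(1.5) + (-0.25)·(-1.5) + (-0.25)·(0.5) + (1.75)·(-0.5)) / 3 = -2.5/3 = -0.8333
  s[W,W] = ((1.5)·(1.5) + (-1.5)·(-1.5) + (0.5)·(0.5) + (-0.5)·(-0.5)) / 3 = 5/3 = 1.6667
  Sample standard deviations s_i = √(s[i,i]):
  s(U) = √(1.5833) = 1.2583
  s(V) = √(1.5833) = 1.2583
  s(W) = √(1.6667) = 1.291

Step 3 — r_{ij} = s_{ij} / (s_i · s_j):
  r[U,U] = 1 (diagonal).
  r[U,V] = -0.75 / (1.2583 · 1.2583) = -0.75 / 1.5833 = -0.4737
  r[U,W] = 0.5 / (1.2583 · 1.291) = 0.5 / 1.6245 = 0.3078
  r[V,V] = 1 (diagonal).
  r[V,W] = -0.8333 / (1.2583 · 1.291) = -0.8333 / 1.6245 = -0.513
  r[W,W] = 1 (diagonal).

R is symmetric with unit diagonal. Assembling:

R = [[1, -0.4737, 0.3078],
 [-0.4737, 1, -0.513],
 [0.3078, -0.513, 1]]


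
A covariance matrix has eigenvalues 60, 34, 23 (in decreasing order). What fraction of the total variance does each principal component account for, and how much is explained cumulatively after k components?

Step 1 — total variance = trace(Sigma) = Σ λ_i = 60 + 34 + 23 = 117.

Step 2 — fraction explained by component i = λ_i / Σ λ:
  PC1: 60/117 = 0.5128
  PC2: 34/117 = 0.2906
  PC3: 23/117 = 0.1966

Step 3 — cumulative fraction after k components = (λ_1 + ... + λ_k) / Σ λ:
  k = 1: 60/117 = 0.5128
  k = 2: (60 + 34)/117 = 94/117 = 0.8034
  k = 3: (60 + 34 + 23)/117 = 117/117 = 1

Summary (fraction, with percent):

explained: PC1 0.5128 (51.28%), PC2 0.2906 (29.06%), PC3 0.1966 (19.66%);  cumulative: 0.5128, 0.8034, 1


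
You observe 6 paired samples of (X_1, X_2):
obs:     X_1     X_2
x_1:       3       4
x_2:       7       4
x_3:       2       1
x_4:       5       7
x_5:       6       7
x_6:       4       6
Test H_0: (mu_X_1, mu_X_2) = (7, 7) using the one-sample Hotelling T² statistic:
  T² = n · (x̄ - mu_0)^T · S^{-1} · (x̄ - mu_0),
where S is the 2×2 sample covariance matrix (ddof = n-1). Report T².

Step 1 — sample mean vector:
  mean(X_1) = (3 + 7 + 2 + 5 + 6 + 4) / 6 = 27/6 = 4.5
  mean(X_2) = (4 + 4 + 1 + 7 + 7 + 6) / 6 = 29/6 = 4.8333
  x̄ = (4.5, 4.8333),  deviation x̄ - mu_0 = (4.5, 4.8333) - (7, 7) = (-2.5, -2.1667).

Step 2 — sample covariance matrix, S[i,j] = (1/(n-1)) · Σ_k (x_{k,i} - mean_i) · (x_{k,j} - mean_j), divisor n-1 = 5:
  S[X_1,X_1] = ((-1.5)·(-1.5) + (2.5)·(2.5) + (-2.5)·(-2.5) + (0.5)·(0.5) + (1.5)·(1.5) + (-0.5)·(-0.5)) / 5 = 17.5/5 = 3.5
  S[X_1,X_2] = ((-1.5)·(-0.8333) + (2.5)·(-0.8333) + (-2.5)·(-3.8333) + (0.5)·(2.1667) + (1.5)·(2.1667) + (-0.5)·(1.1667)) / 5 = 12.5/5 = 2.5
  S[X_2,X_2] = ((-0.8333)·(-0.8333) + (-0.8333)·(-0.8333) + (-3.8333)·(-3.8333) + (2.1667)·(2.1667) + (2.1667)·(2.1667) + (1.1667)·(1.1667)) / 5 = 26.8333/5 = 5.3667
  S = [[3.5, 2.5],
 [2.5, 5.3667]].

Step 3 — invert S. det(S) = 3.5·5.3667 - (2.5)² = 12.5333.
  S^{-1} = (1/det) · [[d, -b], [-b, a]] = [[0.4282, -0.1995],
 [-0.1995, 0.2793]].

Step 4 — quadratic form (x̄ - mu_0)^T · S^{-1} · (x̄ - mu_0):
  S^{-1} · (x̄ - mu_0) = (-0.6383, -0.1064),
  (x̄ - mu_0)^T · [...] = (-2.5)·(-0.6383) + (-2.1667)·(-0.1064) = 1.8262.

Step 5 — scale by n: T² = 6 · 1.8262 = 10.9574.

T² ≈ 10.9574


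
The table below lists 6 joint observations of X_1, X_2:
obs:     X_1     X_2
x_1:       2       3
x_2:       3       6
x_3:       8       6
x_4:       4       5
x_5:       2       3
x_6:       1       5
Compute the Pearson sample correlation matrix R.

Step 1 — column means:
  mean(X_1) = (2 + 3 + 8 + 4 + 2 + 1) / 6 = 20/6 = 3.3333
  mean(X_2) = (3 + 6 + 6 + 5 + 3 + 5) / 6 = 28/6 = 4.6667

Step 2 — sample variances and covariances s[i,j] = (1/(n-1)) · Σ_k (x_{k,i} - mean_i) · (x_{k,j} - mean_j), with n-1 = 5:
  s[X_1,X_1] = ((-1.3333)·(-1.3333) + (-0.3333)·(-0.3333) + (4.6667)·(4.6667) + (0.6667)·(0.6667) + (-1.3333)·(-1.3333) + (-2.3333)·(-2.3333)) / 5 = 31.3333/5 = 6.2667
  s[X_1,X_2] = ((-1.3333)·(-1.6667) + (-0.3333)·(1.3333) + (4.6667)·(1.3333) + (0.6667)·(0.3333) + (-1.3333)·(-1.6667) + (-2.3333)·(0.3333)) / 5 = 9.6667/5 = 1.9333
  s[X_2,X_2] = ((-1.6667)·(-1.6667) + (1.3333)·(1.3333) + (1.3333)·(1.3333) + (0.3333)·(0.3333) + (-1.6667)·(-1.6667) + (0.3333)·(0.3333)) / 5 = 9.3333/5 = 1.8667
  Sample standard deviations s_i = √(s[i,i]):
  s(X_1) = √(6.2667) = 2.5033
  s(X_2) = √(1.8667) = 1.3663

Step 3 — r_{ij} = s_{ij} / (s_i · s_j):
  r[X_1,X_1] = 1 (diagonal).
  r[X_1,X_2] = 1.9333 / (2.5033 · 1.3663) = 1.9333 / 3.4202 = 0.5653
  r[X_2,X_2] = 1 (diagonal).

R is symmetric with unit diagonal. Assembling:

R = [[1, 0.5653],
 [0.5653, 1]]


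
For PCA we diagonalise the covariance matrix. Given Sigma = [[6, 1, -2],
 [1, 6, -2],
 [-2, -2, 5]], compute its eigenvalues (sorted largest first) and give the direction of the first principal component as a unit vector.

Step 1 — characteristic polynomial p(λ) = det(λI - Sigma) = λ³ - tr·λ² + c_1·λ - det, where tr = trace, c_1 = sum of the principal 2×2 minors, det = det(Sigma):
  tr = 6 + 6 + 5 = 17,
  c_1 = (6·6 - (1)²) + (6·5 - (-2)²) + (6·5 - (-2)²) = 35 + 26 + 26 = 87,
  det = 6·(6·5 - (-2)²) - (1)·((1)·5 - (-2)·(-2)) + (-2)·((1)·(-2) - 6·(-2)) = 6·(26) - (1)·(1) + (-2)·(10) = 135.
  So p(λ) = λ³ - 17λ² + 87λ - 135.
Step 2 — look for an integer root (rational root theorem: any rational root is an integer divisor of 135). Testing λ = 3:
  p(3) = 27 - 153 + 261 - 135 = 0  ✓
  Dividing out (λ - 3): p(λ) = (λ - 3)(λ² - 14λ + 45).
Step 3 — remaining eigenvalues from the quadratic λ² - 14λ + 45 = 0:
  Δ = 14² - 4·45 = 196 - 180 = 16,  λ = (14 ± √16)/2 = (14 ± 4)/2 = 9 or 5.
  Sorted: λ_1 = 9,  λ_2 = 5,  λ_3 = 3  (check: sum = 17 = tr ✓).

Step 4 — unit eigenvector for λ_1 = 9: v spans the null space of (Sigma - λ_1 I), whose rows are
  r_1 = (-3, 1, -2),  r_2 = (1, -3, -2),  r_3 = (-2, -2, -4).
  v is orthogonal to every row, so take v ∝ r_1 × r_2 = ((1)·(-2) - (-2)·(-3), (-2)·(1) - (-3)·(-2), (-3)·(-3) - (1)·(1)) = (-8, -8, 8).
  Rescale (divide by 8; multiply by -1 so the first nonzero entry is positive): u = (1, 1, -1).
  ||u|| = √((1)² + (1)² + (-1)²) = √(3) ≈ 1.7321,  v_1 = u/||u|| ≈ (0.5774, 0.5774, -0.5774) (||v_1|| = 1).

λ_1 = 9,  λ_2 = 5,  λ_3 = 3;  v_1 ≈ (0.5774, 0.5774, -0.5774)


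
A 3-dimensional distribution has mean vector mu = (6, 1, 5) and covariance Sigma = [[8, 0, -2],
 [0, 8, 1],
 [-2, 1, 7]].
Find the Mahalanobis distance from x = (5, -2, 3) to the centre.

Step 1 — centre the observation: (x - mu) = (-1, -3, -2).

Step 2 — invert Sigma (cofactor / det for 3×3, or solve directly):
  Sigma^{-1} = [[0.1348, -0.0049, 0.0392],
 [-0.0049, 0.1275, -0.0196],
 [0.0392, -0.0196, 0.1569]].

Step 3 — form the quadratic (x - mu)^T · Sigma^{-1} · (x - mu):
  Sigma^{-1} · (x - mu) = (-0.1985, -0.3382, -0.2941).
  (x - mu)^T · [Sigma^{-1} · (x - mu)] = (-1)·(-0.1985) + (-3)·(-0.3382) + (-2)·(-0.2941) = 1.8015.

Step 4 — take square root: d = √(1.8015) ≈ 1.3422.

d(x, mu) = √(1.8015) ≈ 1.3422


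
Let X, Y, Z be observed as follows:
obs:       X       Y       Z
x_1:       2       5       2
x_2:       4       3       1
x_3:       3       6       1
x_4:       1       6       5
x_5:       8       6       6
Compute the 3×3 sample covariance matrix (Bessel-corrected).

Step 1 — column means:
  mean(X) = (2 + 4 + 3 + 1 + 8) / 5 = 18/5 = 3.6
  mean(Y) = (5 + 3 + 6 + 6 + 6) / 5 = 26/5 = 5.2
  mean(Z) = (2 + 1 + 1 + 5 + 6) / 5 = 15/5 = 3

Step 2 — sample covariance S[i,j] = (1/(n-1)) · Σ_k (x_{k,i} - mean_i) · (x_{k,j} - mean_j), with n-1 = 4.
  S[X,X] = ((-1.6)·(-1.6) + (0.4)·(0.4) + (-0.6)·(-0.6) + (-2.6)·(-2.6) + (4.4)·(4.4)) / 4 = 29.2/4 = 7.3
  S[X,Y] = ((-1.6)·(-0.2) + (0.4)·(-2.2) + (-0.6)·(0.8) + (-2.6)·(0.8) + (4.4)·(0.8)) / 4 = 0.4/4 = 0.1
  S[X,Z] = ((-1.6)·(-1) + (0.4)·(-2) + (-0.6)·(-2) + (-2.6)·(2) + (4.4)·(3)) / 4 = 10/4 = 2.5
  S[Y,Y] = ((-0.2)·(-0.2) + (-2.2)·(-2.2) + (0.8)·(0.8) + (0.8)·(0.8) + (0.8)·(0.8)) / 4 = 6.8/4 = 1.7
  S[Y,Z] = ((-0.2)·(-1) + (-2.2)·(-2) + (0.8)·(-2) + (0.8)·(2) + (0.8)·(3)) / 4 = 7/4 = 1.75
  S[Z,Z] = ((-1)·(-1) + (-2)·(-2) + (-2)·(-2) + (2)·(2) + (3)·(3)) / 4 = 22/4 = 5.5

S is symmetric (S[j,i] = S[i,j]). Assembling:

S = [[7.3, 0.1, 2.5],
 [0.1, 1.7, 1.75],
 [2.5, 1.75, 5.5]]


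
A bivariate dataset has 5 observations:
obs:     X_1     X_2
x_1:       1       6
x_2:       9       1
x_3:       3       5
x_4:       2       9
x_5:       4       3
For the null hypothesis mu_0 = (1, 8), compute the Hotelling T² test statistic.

Step 1 — sample mean vector:
  mean(X_1) = (1 + 9 + 3 + 2 + 4) / 5 = 19/5 = 3.8
  mean(X_2) = (6 + 1 + 5 + 9 + 3) / 5 = 24/5 = 4.8
  x̄ = (3.8, 4.8),  deviation x̄ - mu_0 = (3.8, 4.8) - (1, 8) = (2.8, -3.2).

Step 2 — sample covariance matrix, S[i,j] = (1/(n-1)) · Σ_k (x_{k,i} - mean_i) · (x_{k,j} - mean_j), divisor n-1 = 4:
  S[X_1,X_1] = ((-2.8)·(-2.8) + (5.2)·(5.2) + (-0.8)·(-0.8) + (-1.8)·(-1.8) + (0.2)·(0.2)) / 4 = 38.8/4 = 9.7
  S[X_1,X_2] = ((-2.8)·(1.2) + (5.2)·(-3.8) + (-0.8)·(0.2) + (-1.8)·(4.2) + (0.2)·(-1.8)) / 4 = -31.2/4 = -7.8
  S[X_2,X_2] = ((1.2)·(1.2) + (-3.8)·(-3.8) + (0.2)·(0.2) + (4.2)·(4.2) + (-1.8)·(-1.8)) / 4 = 36.8/4 = 9.2
  S = [[9.7, -7.8],
 [-7.8, 9.2]].

Step 3 — invert S. det(S) = 9.7·9.2 - (-7.8)² = 28.4.
  S^{-1} = (1/det) · [[d, -b], [-b, a]] = [[0.3239, 0.2746],
 [0.2746, 0.3415]].

Step 4 — quadratic form (x̄ - mu_0)^T · S^{-1} · (x̄ - mu_0):
  S^{-1} · (x̄ - mu_0) = (0.0282, -0.3239),
  (x̄ - mu_0)^T · [...] = (2.8)·(0.0282) + (-3.2)·(-0.3239) = 1.1155.

Step 5 — scale by n: T² = 5 · 1.1155 = 5.5775.

T² ≈ 5.5775


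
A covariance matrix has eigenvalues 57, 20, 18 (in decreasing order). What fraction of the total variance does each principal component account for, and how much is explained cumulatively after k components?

Step 1 — total variance = trace(Sigma) = Σ λ_i = 57 + 20 + 18 = 95.

Step 2 — fraction explained by component i = λ_i / Σ λ:
  PC1: 57/95 = 0.6
  PC2: 20/95 = 0.2105
  PC3: 18/95 = 0.1895

Step 3 — cumulative fraction after k components = (λ_1 + ... + λ_k) / Σ λ:
  k = 1: 57/95 = 0.6
  k = 2: (57 + 20)/95 = 77/95 = 0.8105
  k = 3: (57 + 20 + 18)/95 = 95/95 = 1

Summary (fraction, with percent):

explained: PC1 0.6 (60%), PC2 0.2105 (21.05%), PC3 0.1895 (18.95%);  cumulative: 0.6, 0.8105, 1


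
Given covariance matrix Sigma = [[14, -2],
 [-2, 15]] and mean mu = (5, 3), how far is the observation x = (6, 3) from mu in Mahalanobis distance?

Step 1 — centre the observation: (x - mu) = (1, 0).

Step 2 — invert Sigma. det(Sigma) = 14·15 - (-2)² = 206.
  Sigma^{-1} = (1/det) · [[d, -b], [-b, a]] = [[0.0728, 0.0097],
 [0.0097, 0.068]].

Step 3 — form the quadratic (x - mu)^T · Sigma^{-1} · (x - mu):
  Sigma^{-1} · (x - mu) = (0.0728, 0.0097).
  (x - mu)^T · [Sigma^{-1} · (x - mu)] = (1)·(0.0728) + (0)·(0.0097) = 0.0728.

Step 4 — take square root: d = √(0.0728) ≈ 0.2698.

d(x, mu) = √(0.0728) ≈ 0.2698


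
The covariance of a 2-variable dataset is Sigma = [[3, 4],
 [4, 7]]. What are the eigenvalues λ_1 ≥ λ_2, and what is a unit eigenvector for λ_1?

Step 1 — characteristic polynomial of 2×2 Sigma:
  det(Sigma - λI) = λ² - trace · λ + det = 0.
  trace = 3 + 7 = 10, det = 3·7 - (4)² = 5.
Step 2 — discriminant:
  Δ = trace² - 4·det = 100 - 20 = 80.
Step 3 — eigenvalues:
  λ = (trace ± √Δ)/2 = (10 ± 8.9443)/2,
  λ_1 = 9.4721,  λ_2 = 0.5279.

Step 4 — unit eigenvector for λ_1: solve (Sigma - λ_1 I)v = 0. First row:
  (3 - 9.4721)·v_x + (4)·v_y = 0, i.e. (-6.4721)·v_x + (4)·v_y = 0,
  so v ∝ (b, λ_1 - a) = (4, 6.4721) = u.
  ||u|| = √((4)² + (6.4721)²) = √(57.8885) ≈ 7.6085,
  v_1 = u/||u|| ≈ (0.5257, 0.8507) (||v_1|| = 1).

λ_1 = 9.4721,  λ_2 = 0.5279;  v_1 ≈ (0.5257, 0.8507)


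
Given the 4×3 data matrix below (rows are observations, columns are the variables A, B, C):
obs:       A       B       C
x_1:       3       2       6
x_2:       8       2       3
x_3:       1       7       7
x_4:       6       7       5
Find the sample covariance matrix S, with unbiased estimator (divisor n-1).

Step 1 — column means:
  mean(A) = (3 + 8 + 1 + 6) / 4 = 18/4 = 4.5
  mean(B) = (2 + 2 + 7 + 7) / 4 = 18/4 = 4.5
  mean(C) = (6 + 3 + 7 + 5) / 4 = 21/4 = 5.25

Step 2 — sample covariance S[i,j] = (1/(n-1)) · Σ_k (x_{k,i} - mean_i) · (x_{k,j} - mean_j), with n-1 = 3.
  S[A,A] = ((-1.5)·(-1.5) + (3.5)·(3.5) + (-3.5)·(-3.5) + (1.5)·(1.5)) / 3 = 29/3 = 9.6667
  S[A,B] = ((-1.5)·(-2.5) + (3.5)·(-2.5) + (-3.5)·(2.5) + (1.5)·(2.5)) / 3 = -10/3 = -3.3333
  S[A,C] = ((-1.5)·(0.75) + (3.5)·(-2.25) + (-3.5)·(1.75) + (1.5)·(-0.25)) / 3 = -15.5/3 = -5.1667
  S[B,B] = ((-2.5)·(-2.5) + (-2.5)·(-2.5) + (2.5)·(2.5) + (2.5)·(2.5)) / 3 = 25/3 = 8.3333
  S[B,C] = ((-2.5)·(0.75) + (-2.5)·(-2.25) + (2.5)·(1.75) + (2.5)·(-0.25)) / 3 = 7.5/3 = 2.5
  S[C,C] = ((0.75)·(0.75) + (-2.25)·(-2.25) + (1.75)·(1.75) + (-0.25)·(-0.25)) / 3 = 8.75/3 = 2.9167

S is symmetric (S[j,i] = S[i,j]). Assembling:

S = [[9.6667, -3.3333, -5.1667],
 [-3.3333, 8.3333, 2.5],
 [-5.1667, 2.5, 2.9167]]


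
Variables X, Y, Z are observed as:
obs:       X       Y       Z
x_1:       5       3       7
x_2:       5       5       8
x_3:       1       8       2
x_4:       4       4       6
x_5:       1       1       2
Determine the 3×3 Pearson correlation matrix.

Step 1 — column means:
  mean(X) = (5 + 5 + 1 + 4 + 1) / 5 = 16/5 = 3.2
  mean(Y) = (3 + 5 + 8 + 4 + 1) / 5 = 21/5 = 4.2
  mean(Z) = (7 + 8 + 2 + 6 + 2) / 5 = 25/5 = 5

Step 2 — sample variances and covariances s[i,j] = (1/(n-1)) · Σ_k (x_{k,i} - mean_i) · (x_{k,j} - mean_j), with n-1 = 4:
  s[X,X] = ((1.8)·(1.8) + (1.8)·(1.8) + (-2.2)·(-2.2) + (0.8)·(0.8) + (-2.2)·(-2.2)) / 4 = 16.8/4 = 4.2
  s[X,Y] = ((1.8)·(-1.2) + (1.8)·(0.8) + (-2.2)·(3.8) + (0.8)·(-0.2) + (-2.2)·(-3.2)) / 4 = -2.2/4 = -0.55
  s[X,Z] = ((1.8)·(2) + (1.8)·(3) + (-2.2)·(-3) + (0.8)·(1) + (-2.2)·(-3)) / 4 = 23/4 = 5.75
  s[Y,Y] = ((-1.2)·(-1.2) + (0.8)·(0.8) + (3.8)·(3.8) + (-0.2)·(-0.2) + (-3.2)·(-3.2)) / 4 = 26.8/4 = 6.7
  s[Y,Z] = ((-1.2)·(2) + (0.8)·(3) + (3.8)·(-3) + (-0.2)·(1) + (-3.2)·(-3)) / 4 = -2/4 = -0.5
  s[Z,Z] = ((2)·(2) + (3)·(3) + (-3)·(-3) + (1)·(1) + (-3)·(-3)) / 4 = 32/4 = 8
  Sample standard deviations s_i = √(s[i,i]):
  s(X) = √(4.2) = 2.0494
  s(Y) = √(6.7) = 2.5884
  s(Z) = √(8) = 2.8284

Step 3 — r_{ij} = s_{ij} / (s_i · s_j):
  r[X,X] = 1 (diagonal).
  r[X,Y] = -0.55 / (2.0494 · 2.5884) = -0.55 / 5.3047 = -0.1037
  r[X,Z] = 5.75 / (2.0494 · 2.8284) = 5.75 / 5.7966 = 0.992
  r[Y,Y] = 1 (diagonal).
  r[Y,Z] = -0.5 / (2.5884 · 2.8284) = -0.5 / 7.3212 = -0.0683
  r[Z,Z] = 1 (diagonal).

R is symmetric with unit diagonal. Assembling:

R = [[1, -0.1037, 0.992],
 [-0.1037, 1, -0.0683],
 [0.992, -0.0683, 1]]


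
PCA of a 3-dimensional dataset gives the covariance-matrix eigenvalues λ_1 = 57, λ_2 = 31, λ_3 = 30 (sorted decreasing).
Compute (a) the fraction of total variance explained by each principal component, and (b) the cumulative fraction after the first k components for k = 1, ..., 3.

Step 1 — total variance = trace(Sigma) = Σ λ_i = 57 + 31 + 30 = 118.

Step 2 — fraction explained by component i = λ_i / Σ λ:
  PC1: 57/118 = 0.4831
  PC2: 31/118 = 0.2627
  PC3: 30/118 = 0.2542

Step 3 — cumulative fraction after k components = (λ_1 + ... + λ_k) / Σ λ:
  k = 1: 57/118 = 0.4831
  k = 2: (57 + 31)/118 = 88/118 = 0.7458
  k = 3: (57 + 31 + 30)/118 = 118/118 = 1

Summary (fraction, with percent):

explained: PC1 0.4831 (48.31%), PC2 0.2627 (26.27%), PC3 0.2542 (25.42%);  cumulative: 0.4831, 0.7458, 1


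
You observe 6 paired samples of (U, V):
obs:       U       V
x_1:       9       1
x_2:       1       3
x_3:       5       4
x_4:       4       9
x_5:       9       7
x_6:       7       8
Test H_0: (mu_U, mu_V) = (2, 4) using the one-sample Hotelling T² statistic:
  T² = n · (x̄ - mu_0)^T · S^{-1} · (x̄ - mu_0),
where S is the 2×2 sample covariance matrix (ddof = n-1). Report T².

Step 1 — sample mean vector:
  mean(U) = (9 + 1 + 5 + 4 + 9 + 7) / 6 = 35/6 = 5.8333
  mean(V) = (1 + 3 + 4 + 9 + 7 + 8) / 6 = 32/6 = 5.3333
  x̄ = (5.8333, 5.3333),  deviation x̄ - mu_0 = (5.8333, 5.3333) - (2, 4) = (3.8333, 1.3333).

Step 2 — sample covariance matrix, S[i,j] = (1/(n-1)) · Σ_k (x_{k,i} - mean_i) · (x_{k,j} - mean_j), divisor n-1 = 5:
  S[U,U] = ((3.1667)·(3.1667) + (-4.8333)·(-4.8333) + (-0.8333)·(-0.8333) + (-1.8333)·(-1.8333) + (3.1667)·(3.1667) + (1.1667)·(1.1667)) / 5 = 48.8333/5 = 9.7667
  S[U,V] = ((3.1667)·(-4.3333) + (-4.8333)·(-2.3333) + (-0.8333)·(-1.3333) + (-1.8333)·(3.6667) + (3.1667)·(1.6667) + (1.1667)·(2.6667)) / 5 = 0.3333/5 = 0.0667
  S[V,V] = ((-4.3333)·(-4.3333) + (-2.3333)·(-2.3333) + (-1.3333)·(-1.3333) + (3.6667)·(3.6667) + (1.6667)·(1.6667) + (2.6667)·(2.6667)) / 5 = 49.3333/5 = 9.8667
  S = [[9.7667, 0.0667],
 [0.0667, 9.8667]].

Step 3 — invert S. det(S) = 9.7667·9.8667 - (0.0667)² = 96.36.
  S^{-1} = (1/det) · [[d, -b], [-b, a]] = [[0.1024, -0.0007],
 [-0.0007, 0.1014]].

Step 4 — quadratic form (x̄ - mu_0)^T · S^{-1} · (x̄ - mu_0):
  S^{-1} · (x̄ - mu_0) = (0.3916, 0.1325),
  (x̄ - mu_0)^T · [...] = (3.8333)·(0.3916) + (1.3333)·(0.1325) = 1.6777.

Step 5 — scale by n: T² = 6 · 1.6777 = 10.0664.

T² ≈ 10.0664
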